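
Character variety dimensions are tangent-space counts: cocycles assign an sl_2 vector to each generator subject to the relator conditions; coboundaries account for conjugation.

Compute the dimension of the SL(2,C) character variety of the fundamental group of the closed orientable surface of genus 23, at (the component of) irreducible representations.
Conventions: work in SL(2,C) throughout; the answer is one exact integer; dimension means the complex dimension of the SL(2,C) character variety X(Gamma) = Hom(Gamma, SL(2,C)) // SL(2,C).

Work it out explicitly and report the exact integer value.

The genus-23 surface group: 2g = 46 generators, one relator prod [a_i, b_i].
Unconstrained cocycle data is one sl_2 vector per generator (138 dimensions), cut by the relator condition d_2(z) = 0.
H^2 = coker(d_2) is dual to H^0 = 0 at irreducible rho (Poincare duality), so d_2 is onto: dim Z^1 = 135.
As always at irreducible rho, dim B^1 = 3.
Hence dim X = 135 - 3 = 132.

132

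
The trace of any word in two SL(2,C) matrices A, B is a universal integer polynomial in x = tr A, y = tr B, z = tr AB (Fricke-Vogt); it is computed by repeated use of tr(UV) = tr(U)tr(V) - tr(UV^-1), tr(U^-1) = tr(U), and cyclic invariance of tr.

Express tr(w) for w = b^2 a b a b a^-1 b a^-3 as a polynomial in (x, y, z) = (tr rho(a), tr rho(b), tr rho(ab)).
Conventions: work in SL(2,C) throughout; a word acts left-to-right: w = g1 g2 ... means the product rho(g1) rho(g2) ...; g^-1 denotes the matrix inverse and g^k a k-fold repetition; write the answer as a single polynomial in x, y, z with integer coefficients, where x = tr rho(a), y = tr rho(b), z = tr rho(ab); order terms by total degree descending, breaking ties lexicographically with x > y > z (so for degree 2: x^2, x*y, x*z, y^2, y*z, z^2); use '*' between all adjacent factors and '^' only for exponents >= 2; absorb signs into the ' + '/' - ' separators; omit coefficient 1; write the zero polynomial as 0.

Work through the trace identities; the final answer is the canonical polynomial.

trace(a b a b) = trace(b a) * trace(b a) - trace(1)   [split at repeated b] = z^2 - 2
trace(a b a) = trace(a) * trace(b a) - trace(b) = x*z - y
trace(a b a b^2) = trace(b) * trace(a b a b) - trace(a b a) = y*z^2 - x*z - y
trace(b a b a b^2) = trace(b) * trace(a b a b^2) - trace(a b a b) = y^2*z^2 - x*y*z - y^2 - z^2 + 2
trace(b^3 a b a b) = trace(b) * trace(b a b a b^2) - trace(b a b a b) = y^3*z^2 - x*y^2*z - y^3 - 2*y*z^2 + x*z + 3*y
trace(a b a b a b) = trace(a b a b) * trace(a b) - trace(b a)   [split at repeated a] = z^3 - 3*z
trace(b a b) = trace(b) * trace(a b) - trace(a) = y*z - x
trace(a b a b a) = trace(a) * trace(b a b a) - trace(b a b) = x*z^2 - y*z - x
trace(a b a b a b^2) = trace(b) * trace(a b a b a b) - trace(a b a b a) = y*z^3 - x*z^2 - 2*y*z + x
trace(b^3 a b a b a) = trace(b) * trace(a b a b a b^2) - trace(a b a b a b) = y^2*z^3 - x*y*z^2 - 2*y^2*z - z^3 + x*y + 3*z
trace(b^2 a b a b a^-1 b) = trace(b^3 a b a b) * trace(a) - trace(b^3 a b a b a) = x*y^3*z^2 - x^2*y^2*z - y^2*z^3 - x*y^3 - x*y*z^2 + x^2*z + 2*y^2*z + z^3 + 2*x*y - 3*z
trace(b a b^2) = trace(b) * trace(a b^2) - trace(a b) = y^2*z - x*y - z
trace(a b a b^2 a) = trace(a) * trace(b a b^2 a) - trace(b a b^2) = x*y*z^2 - x^2*z - y^2*z + z
trace(b a b^2 a b a b) = trace(b) * trace(a b a b^2 a b) - trace(a b a b^2 a) = y^2*z^3 - 2*x*y*z^2 + x^2*z - y^2*z + x*y - z
trace(a b a b a b a b) = trace(a b a b a b) * trace(a b) - trace(b a b a)   [split at repeated a] = z^4 - 4*z^2 + 2
trace(a b a b a b a) = trace(a) * trace(b a b a b a) - trace(b a b a b) = x*z^3 - y*z^2 - 2*x*z + y
trace(b a b^2 a b a b a) = trace(b) * trace(a b a b a b a b) - trace(a b a b a b a) = y*z^4 - x*z^3 - 3*y*z^2 + 2*x*z + y
trace(b^2 a b a b a^-1 b a) = trace(b a b^2 a b a b) * trace(a) - trace(b a b^2 a b a b a) = x*y^2*z^3 - 2*x^2*y*z^2 - y*z^4 + x^3*z - x*y^2*z + x*z^3 + x^2*y + 3*y*z^2 - 3*x*z - y
trace(b^2 a b a b a^-1 b a^-1) = trace(b^2 a b a b a^-1 b) * trace(a) - trace(b^2 a b a b a^-1 b a) = x^2*y^3*z^2 - x^3*y^2*z - 2*x*y^2*z^3 - x^2*y^3 + x^2*y*z^2 + y*z^4 + 3*x*y^2*z + x^2*y - 3*y*z^2 + y
trace(a^-1 b^2 a b a b a^-1 b a^-1) = trace(b^2 a b a b a^-1 b a^-1) * trace(a) - trace(b^2 a b a b a^-1 b) = x^3*y^3*z^2 - x^4*y^2*z - 2*x^2*y^2*z^3 - x^3*y^3 + x^3*y*z^2 - x*y^3*z^2 + x*y*z^4 + 4*x^2*y^2*z + y^2*z^3 + x^3*y + x*y^3 - 2*x*y*z^2 - x^2*z - 2*y^2*z - z^3 - x*y + 3*z
trace(b^2 a b a b a^-1 b a^-3) = trace(a^-1 b^2 a b a b a^-1 b a^-1) * trace(a) - trace(a^-1 b^2 a b a b a^-1 b) = x^4*y^3*z^2 - x^5*y^2*z - 2*x^3*y^2*z^3 - x^4*y^3 + x^4*y*z^2 - 2*x^2*y^3*z^2 + x^2*y*z^4 + 5*x^3*y^2*z + 3*x*y^2*z^3 + x^4*y + 2*x^2*y^3 - 3*x^2*y*z^2 - y*z^4 - x^3*z - 5*x*y^2*z - x*z^3 - 2*x^2*y + 3*y*z^2 + 3*x*z - y

x^4*y^3*z^2 - x^5*y^2*z - 2*x^3*y^2*z^3 - x^4*y^3 + x^4*y*z^2 - 2*x^2*y^3*z^2 + x^2*y*z^4 + 5*x^3*y^2*z + 3*x*y^2*z^3 + x^4*y + 2*x^2*y^3 - 3*x^2*y*z^2 - y*z^4 - x^3*z - 5*x*y^2*z - x*z^3 - 2*x^2*y + 3*y*z^2 + 3*x*z - y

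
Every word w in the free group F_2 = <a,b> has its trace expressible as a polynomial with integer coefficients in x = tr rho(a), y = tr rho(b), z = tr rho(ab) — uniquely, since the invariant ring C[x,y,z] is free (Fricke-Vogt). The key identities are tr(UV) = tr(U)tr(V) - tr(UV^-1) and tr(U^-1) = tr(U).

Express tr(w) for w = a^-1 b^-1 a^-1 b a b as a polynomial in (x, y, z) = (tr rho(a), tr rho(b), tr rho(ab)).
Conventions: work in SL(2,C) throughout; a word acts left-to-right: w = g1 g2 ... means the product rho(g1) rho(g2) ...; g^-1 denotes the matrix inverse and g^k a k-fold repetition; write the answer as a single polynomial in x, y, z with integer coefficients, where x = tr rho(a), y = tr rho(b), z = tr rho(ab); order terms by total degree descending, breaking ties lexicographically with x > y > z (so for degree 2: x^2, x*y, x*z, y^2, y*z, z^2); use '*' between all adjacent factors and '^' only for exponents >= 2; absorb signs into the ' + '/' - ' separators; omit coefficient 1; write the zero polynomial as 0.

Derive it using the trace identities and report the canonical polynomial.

x*y*z^2 - x^2*z - y^2*z - z^3 + x*y + 3*z

trace(a b a) = trace(a) * trace(b a) - trace(b) = x*z - y
reduce: trace(b a b a) = trace(a b) * trace(a b) - trace(1) = z^2 - 2
so trace(b a b) = trace(b) * trace(a b) - trace(a) = y*z - x
so trace(a b a b a) = trace(a) * trace(b a b a) - trace(b a b) = x*z^2 - y*z - x
trace(a b a b a b) = trace(b a b a) * trace(b a) - trace(a b) = z^3 - 3*z
trace(b^-1 a b a b a) = trace(a b a b a) * trace(b) - trace(a b a b a b) = x*y*z^2 - y^2*z - z^3 - x*y + 3*z
trace(b a b a^-1 b^-1 a) = trace(b^-1 a b a b) * trace(a) - trace(b^-1 a b a b a) = -x*y*z^2 + x^2*z + y^2*z + z^3 - 3*z
reduce: trace(a^-1 b^-1 a^-1 b a b) = trace(b a b a^-1 b^-1) * trace(a) - trace(b a b a^-1 b^-1 a) = x*y*z^2 - x^2*z - y^2*z - z^3 + x*y + 3*z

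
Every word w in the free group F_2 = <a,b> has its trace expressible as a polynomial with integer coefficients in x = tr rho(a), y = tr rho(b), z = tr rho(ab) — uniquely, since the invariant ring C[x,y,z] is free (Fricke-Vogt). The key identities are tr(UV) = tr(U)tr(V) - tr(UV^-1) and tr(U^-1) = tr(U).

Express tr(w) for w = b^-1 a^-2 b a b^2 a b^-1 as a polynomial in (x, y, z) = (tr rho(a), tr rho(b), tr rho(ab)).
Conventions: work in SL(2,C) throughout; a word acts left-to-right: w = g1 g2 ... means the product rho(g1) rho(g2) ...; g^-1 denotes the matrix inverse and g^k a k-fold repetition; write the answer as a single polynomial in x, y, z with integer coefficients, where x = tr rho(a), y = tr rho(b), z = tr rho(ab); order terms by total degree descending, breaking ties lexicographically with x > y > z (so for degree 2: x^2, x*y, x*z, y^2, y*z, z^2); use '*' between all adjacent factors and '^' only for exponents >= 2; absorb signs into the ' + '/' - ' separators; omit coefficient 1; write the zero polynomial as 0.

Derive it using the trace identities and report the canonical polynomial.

trace(b^2 a) = trace(b)*trace(a b) - trace(a) = y*z - x
trace(b^2) = trace(b)*trace(b) - trace(1) = y^2 - 2
trace(a b^2 a) = trace(a)*trace(b^2 a) - trace(b^2) = x*y*z - x^2 - y^2 + 2
trace(b a b a) = trace(b a)*trace(b a) - trace(1)   [split at repeated b] = z^2 - 2
trace(a^2 b a b) = trace(a)*trace(b a b a) - trace(b a b) = x*z^2 - y*z - x
trace(a b a) = trace(a)*trace(b a) - trace(b) = x*z - y
trace(a^2 b a) = trace(a)*trace(a b a) - trace(a b) = x^2*z - x*y - z
trace(a b a b^2 a) = trace(b)*trace(a^2 b a b) - trace(a^2 b a) = x*y*z^2 - x^2*z - y^2*z + z
trace(a b a b a b) = trace(a b a b)*trace(a b) - trace(b a)   [split at repeated a] = z^3 - 3*z
trace(a b a b^2 a b) = trace(b)*trace(a b a b a b) - trace(a b a b a) = y*z^3 - x*z^2 - 2*y*z + x
trace(b a b^2 a b^-1 a) = trace(a b a b^2 a)*trace(b) - trace(a b a b^2 a b) = x*y^2*z^2 - x^2*y*z - y^3*z - y*z^3 + x*z^2 + 3*y*z - x
trace(a^-1 b a b^2 a b^-1) = trace(b a b^2 a b^-1)*trace(a) - trace(b a b^2 a b^-1 a) = -x*y^2*z^2 + 2*x^2*y*z + y^3*z + y*z^3 - x^3 - x*y^2 - x*z^2 - 3*y*z + 3*x
trace(b^-1 a^-2 b a b^2 a) = trace(a^-1 b a b^2 a b^-1)*trace(a) - trace(a^-1 b a b^2 a b^-1 a) = -x^2*y^2*z^2 + 2*x^3*y*z + x*y^3*z + x*y*z^3 - x^4 - x^2*y^2 - x^2*z^2 - 4*x*y*z + 4*x^2 + y^2 - 2
trace(b a b^2) = trace(b)*trace(a b^2) - trace(a b) = y^2*z - x*y - z
trace(b a b^2 a) = trace(b)*trace(a b a b) - trace(a b a) = y*z^2 - x*z - y
trace(a^-1 b a b^2) = trace(b a b^2)*trace(a) - trace(b a b^2 a) = x*y^2*z - x^2*y - y*z^2 + y
trace(b^-1 a^-2 b a b^2 a b^-1) = trace(b^-1 a^-2 b a b^2 a)*trace(b) - trace(b^-1 a^-2 b a b^2 a b) = -x^2*y^3*z^2 + 2*x^3*y^2*z + x*y^4*z + x*y^2*z^3 - x^4*y - x^2*y^3 - x^2*y*z^2 - 5*x*y^2*z + 5*x^2*y + y^3 + y*z^2 - 3*y

-x^2*y^3*z^2 + 2*x^3*y^2*z + x*y^4*z + x*y^2*z^3 - x^4*y - x^2*y^3 - x^2*y*z^2 - 5*x*y^2*z + 5*x^2*y + y^3 + y*z^2 - 3*y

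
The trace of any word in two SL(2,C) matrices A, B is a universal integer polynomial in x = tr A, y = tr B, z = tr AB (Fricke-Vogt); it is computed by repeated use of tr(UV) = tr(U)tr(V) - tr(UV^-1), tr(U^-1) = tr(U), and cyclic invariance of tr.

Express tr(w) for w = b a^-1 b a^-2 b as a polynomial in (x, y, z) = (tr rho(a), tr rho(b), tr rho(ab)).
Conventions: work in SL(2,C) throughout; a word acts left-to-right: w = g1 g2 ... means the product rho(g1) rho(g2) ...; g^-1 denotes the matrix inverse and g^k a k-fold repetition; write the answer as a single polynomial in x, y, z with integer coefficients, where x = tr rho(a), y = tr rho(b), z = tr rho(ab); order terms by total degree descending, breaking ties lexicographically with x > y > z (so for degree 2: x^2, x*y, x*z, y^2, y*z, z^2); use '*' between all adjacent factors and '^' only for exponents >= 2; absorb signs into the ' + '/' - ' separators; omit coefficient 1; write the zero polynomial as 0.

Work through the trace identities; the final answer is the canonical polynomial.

x^3*y^3 - 2*x^2*y^2*z - x^3*y - x*y^3 + x*y*z^2 + x^2*z + y^2*z + x*y - z

and tr(b^2) = tr(b) tr(b) - tr(1) = y^2 - 2
tr(b^3) = tr(b) tr(b^2) - tr(b) = y^3 - 3*y
and tr(a b^2) = tr(b) tr(a b) - tr(a) = y*z - x
tr(b^3 a) = tr(b) tr(a b^2) - tr(a b) = y^2*z - x*y - z
next, tr(b^2 a^-1 b) = tr(b^3) tr(a) - tr(b^3 a) = x*y^3 - y^2*z - 2*x*y + z
and tr(a b a b) = tr(a b) tr(a b) - tr(1) = z^2 - 2
next, tr(a b a) = tr(a) tr(b a) - tr(b) = x*z - y
tr(b a b^2 a) = tr(b) tr(a b a b) - tr(a b a) = y*z^2 - x*z - y
and tr(b^2 a^-1 b a) = tr(b a b^2) tr(a) - tr(b a b^2 a) = x*y^2*z - x^2*y - y*z^2 + y
tr(b^2 a^-1 b a^-1) = tr(b^2 a^-1 b) tr(a) - tr(b^2 a^-1 b a) = x^2*y^3 - 2*x*y^2*z - x^2*y + y*z^2 + x*z - y
tr(b a^-1 b a^-2 b) = tr(b^2 a^-1 b a^-1) tr(a) - tr(b^2 a^-1 b) = x^3*y^3 - 2*x^2*y^2*z - x^3*y - x*y^3 + x*y*z^2 + x^2*z + y^2*z + x*y - z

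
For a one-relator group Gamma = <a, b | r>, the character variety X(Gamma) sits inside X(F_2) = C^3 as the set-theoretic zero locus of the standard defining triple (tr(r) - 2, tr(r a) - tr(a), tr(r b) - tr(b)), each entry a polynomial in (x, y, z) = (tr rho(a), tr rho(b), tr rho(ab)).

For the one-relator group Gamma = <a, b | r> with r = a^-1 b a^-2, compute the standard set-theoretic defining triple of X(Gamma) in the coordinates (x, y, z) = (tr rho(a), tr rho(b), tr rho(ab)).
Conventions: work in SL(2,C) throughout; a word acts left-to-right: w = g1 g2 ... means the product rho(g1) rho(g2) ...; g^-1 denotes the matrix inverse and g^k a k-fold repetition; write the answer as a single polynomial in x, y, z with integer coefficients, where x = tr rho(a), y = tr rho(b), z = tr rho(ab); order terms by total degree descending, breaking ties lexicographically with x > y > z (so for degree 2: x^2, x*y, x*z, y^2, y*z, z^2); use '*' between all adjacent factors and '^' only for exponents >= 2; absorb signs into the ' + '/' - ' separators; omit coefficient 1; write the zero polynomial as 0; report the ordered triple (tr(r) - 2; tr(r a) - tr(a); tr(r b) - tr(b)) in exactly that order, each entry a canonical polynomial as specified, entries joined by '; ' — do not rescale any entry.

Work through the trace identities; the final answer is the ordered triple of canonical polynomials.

x^3*y - x^2*z - 2*x*y + z - 2; x^2*y - x*z - x - y; x^3*y^2 - 2*x^2*y*z - x*y^2 + x*z^2 + y*z - x - y

reduce: tr(a^-1 b) = tr(b) tr(a) - tr(b a) = x*y - z
tr(b a^-2) = tr(a^-1 b) tr(a) - tr(a^-1 b a) = x^2*y - x*z - y
reduce: tr(a^-1 b a^-2) = tr(b a^-2) tr(a) - tr(b a^-1) = x^3*y - x^2*z - 2*x*y + z
tr(b^2) = tr(b) tr(b) - tr(1) = y^2 - 2
reduce: tr(b^2 a) = tr(b) tr(a b) - tr(a) = y*z - x
reduce: tr(b a^-1 b) = tr(b^2) tr(a) - tr(b^2 a) = x*y^2 - y*z - x
tr(b a b a) = tr(b a) tr(b a) - tr(1)   [split at repeated b] = z^2 - 2
tr(b a^-1 b a) = tr(b a b) tr(a) - tr(b a b a) = x*y*z - x^2 - z^2 + 2
tr(b a^-1 b a^-1) = tr(b a^-1 b) tr(a) - tr(b a^-1 b a) = x^2*y^2 - 2*x*y*z + z^2 - 2
tr(a^-1 b a^-2 b) = tr(b a^-1 b a^-1) tr(a) - tr(b a^-1 b) = x^3*y^2 - 2*x^2*y*z - x*y^2 + x*z^2 + y*z - x
assemble the triple (tr(r) - 2; tr(r a) - x; tr(r b) - y)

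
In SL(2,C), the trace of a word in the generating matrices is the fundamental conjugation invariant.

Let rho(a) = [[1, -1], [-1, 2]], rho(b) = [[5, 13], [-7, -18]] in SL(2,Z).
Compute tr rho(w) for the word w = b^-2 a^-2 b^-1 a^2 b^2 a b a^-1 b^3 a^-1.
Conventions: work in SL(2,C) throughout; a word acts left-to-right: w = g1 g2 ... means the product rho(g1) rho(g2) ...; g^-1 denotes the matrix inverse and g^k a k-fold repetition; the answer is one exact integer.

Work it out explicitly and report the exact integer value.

rho(b^-1) = [[-18, -13], [7, 5]]
... * rho(b^-1) = [[-18, -13], [7, 5]]  ->  [[233, 169], [-91, -66]]
... * rho(a^-1) = [[2, 1], [1, 1]]  ->  [[635, 402], [-248, -157]]
... * rho(a^-1) = [[2, 1], [1, 1]]  ->  [[1672, 1037], [-653, -405]]
... * rho(b^-1) = [[-18, -13], [7, 5]]  ->  [[-22837, -16551], [8919, 6464]]
... * rho(a) = [[1, -1], [-1, 2]]  ->  [[-6286, -10265], [2455, 4009]]
... * rho(a) = [[1, -1], [-1, 2]]  ->  [[3979, -14244], [-1554, 5563]]
... * rho(b) = [[5, 13], [-7, -18]]  ->  [[119603, 308119], [-46711, -120336]]
... * rho(b) = [[5, 13], [-7, -18]]  ->  [[-1558818, -3991303], [608797, 1558805]]
... * rho(a) = [[1, -1], [-1, 2]]  ->  [[2432485, -6423788], [-950008, 2508813]]
... * rho(b) = [[5, 13], [-7, -18]]  ->  [[57128941, 147250489], [-22311731, -57508738]]
... * rho(a^-1) = [[2, 1], [1, 1]]  ->  [[261508371, 204379430], [-102132200, -79820469]]
... * rho(b) = [[5, 13], [-7, -18]]  ->  [[-123114155, -279220917], [48082283, 109049842]]
... * rho(b) = [[5, 13], [-7, -18]]  ->  [[1338975644, 3425492491], [-522937479, -1337827477]]
... * rho(b) = [[5, 13], [-7, -18]]  ->  [[-17283569217, -44252181466], [6750104944, 17282707359]]
... * rho(a^-1) = [[2, 1], [1, 1]]  ->  [[-78819319900, -61535750683], [30782917247, 24032812303]]
tr = -78819319900 + 24032812303 = -54786507597

-54786507597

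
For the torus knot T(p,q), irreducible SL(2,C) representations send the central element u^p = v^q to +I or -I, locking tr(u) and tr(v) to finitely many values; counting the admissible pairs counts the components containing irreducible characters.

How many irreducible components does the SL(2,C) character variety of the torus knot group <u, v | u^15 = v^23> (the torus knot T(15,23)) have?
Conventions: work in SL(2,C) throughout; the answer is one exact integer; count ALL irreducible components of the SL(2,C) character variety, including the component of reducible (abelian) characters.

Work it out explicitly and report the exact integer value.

155

In the torus knot group T(15,23), u^15 = v^23 is central, so an irreducible representation sends it to +I or -I (Schur).
This locks tr(u) to 2*cos(pi*alpha/15), alpha in 1..14, and tr(v) to 2*cos(pi*beta/23), beta in 1..22, on each component of irreducible characters.
u^15 = (-1)^alpha I and v^23 = (-1)^beta I must agree, so alpha and beta have equal parity.
count pairs: odd alpha (7 choices) x odd beta (11), plus even alpha (7) x even beta (11): 7*11 + 7*11 = 154.
That is 154 components of irreducible characters, and with the reducible (abelian) component the total is 155.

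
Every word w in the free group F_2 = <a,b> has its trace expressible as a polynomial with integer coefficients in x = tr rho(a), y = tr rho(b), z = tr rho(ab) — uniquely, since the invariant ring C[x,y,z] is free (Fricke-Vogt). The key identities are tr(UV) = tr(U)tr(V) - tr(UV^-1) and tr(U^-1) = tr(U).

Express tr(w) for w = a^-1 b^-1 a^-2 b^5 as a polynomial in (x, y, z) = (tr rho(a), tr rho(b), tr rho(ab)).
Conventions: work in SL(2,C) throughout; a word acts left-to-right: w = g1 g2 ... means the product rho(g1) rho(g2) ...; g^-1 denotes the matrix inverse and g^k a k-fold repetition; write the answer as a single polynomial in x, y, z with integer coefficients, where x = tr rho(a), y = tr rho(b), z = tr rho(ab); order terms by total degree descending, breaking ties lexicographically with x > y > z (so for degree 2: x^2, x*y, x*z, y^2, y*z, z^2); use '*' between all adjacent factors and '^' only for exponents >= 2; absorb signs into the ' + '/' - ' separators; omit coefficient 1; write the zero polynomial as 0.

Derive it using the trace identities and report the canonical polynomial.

x^2*y^5*z - x*y^6 - x*y^4*z^2 - 4*x^2*y^3*z + 5*x*y^4 + 3*x*y^2*z^2 + 3*x^2*y*z + y^3*z - 6*x*y^2 - x*z^2 - 2*y*z + x

reduce: trace(b^2) = trace(b) * trace(b) - trace(1)  (reduce the b square) = y^2 - 2
trace(b^3) = trace(b) * trace(b^2) - trace(b)  (reduce the b square) = y^3 - 3*y
so trace(b^4) = trace(b) * trace(b^3) - trace(b^2)  (reduce the b square) = y^4 - 4*y^2 + 2
trace(b a b) = trace(b) * trace(a b) - trace(a)  (reduce the b square) = y*z - x
trace(b^2 a b) = trace(b) * trace(b a b) - trace(b a)  (reduce the b square) = y^2*z - x*y - z
so trace(b^4 a) = trace(b) * trace(b^2 a b) - trace(b^2 a)  (reduce the b square) = y^3*z - x*y^2 - 2*y*z + x
reduce: trace(b^4 a^-1) = trace(b^4) * trace(a) - trace(b^4 a)  (eliminate a^-1) = x*y^4 - y^3*z - 3*x*y^2 + 2*y*z + x
reduce: trace(a^-2 b^4) = trace(b^4 a^-1) * trace(a) - trace(b^4)  (eliminate a^-1) = x^2*y^4 - x*y^3*z - 3*x^2*y^2 - y^4 + 2*x*y*z + x^2 + 4*y^2 - 2
trace(b^5) = trace(b) * trace(b^4) - trace(b^3)  (reduce the b square) = y^5 - 5*y^3 + 5*y
trace(a b^5) = trace(b) * trace(b^2 a b^2) - trace(b^2 a b)  (reduce the b square) = y^4*z - x*y^3 - 3*y^2*z + 2*x*y + z
trace(b^5 a b) = trace(b) * trace(a b^5) - trace(a b^4)  (reduce the b square) = y^5*z - x*y^4 - 4*y^3*z + 3*x*y^2 + 3*y*z - x
reduce: trace(a b a b) = trace(b a) * trace(b a) - trace(1)  (split on b) = z^2 - 2
reduce: trace(a b a) = trace(a) * trace(b a) - trace(b)  (reduce the a square) = x*z - y
trace(b a b a b) = trace(b) * trace(a b a b) - trace(a b a)  (reduce the b square) = y*z^2 - x*z - y
trace(b a b a b^2) = trace(b) * trace(b a b a b) - trace(b a b a)  (reduce the b square) = y^2*z^2 - x*y*z - y^2 - z^2 + 2
trace(b a b a b^3) = trace(b) * trace(b a b a b^2) - trace(b a b a b)  (reduce the b square) = y^3*z^2 - x*y^2*z - y^3 - 2*y*z^2 + x*z + 3*y
trace(b^5 a b a) = trace(b) * trace(b a b a b^3) - trace(b a b a b^2)  (reduce the b square) = y^4*z^2 - x*y^3*z - y^4 - 3*y^2*z^2 + 2*x*y*z + 4*y^2 + z^2 - 2
reduce: trace(a^-1 b^5 a b) = trace(b^5 a b) * trace(a) - trace(b^5 a b a)  (eliminate a^-1) = x*y^5*z - x^2*y^4 - y^4*z^2 - 3*x*y^3*z + 3*x^2*y^2 + y^4 + 3*y^2*z^2 + x*y*z - x^2 - 4*y^2 - z^2 + 2
reduce: trace(b^5 a b^-1 a^-1) = trace(a^-1 b^5 a) * trace(b) - trace(a^-1 b^5 a b)  (eliminate b^-1) = -x*y^5*z + x^2*y^4 + y^6 + y^4*z^2 + 3*x*y^3*z - 3*x^2*y^2 - 6*y^4 - 3*y^2*z^2 - x*y*z + x^2 + 9*y^2 + z^2 - 2
reduce: trace(b^-1 a^-2 b^5 a) = trace(b^5 a b^-1 a^-1) * trace(a) - trace(b^5 a b^-1)  (eliminate a^-1) = -x^2*y^5*z + x^3*y^4 + x*y^6 + x*y^4*z^2 + 3*x^2*y^3*z - 3*x^3*y^2 - 6*x*y^4 - 3*x*y^2*z^2 - x^2*y*z - y^3*z + x^3 + 10*x*y^2 + x*z^2 + 2*y*z - 3*x
so trace(a^-1 b^-1 a^-2 b^5) = trace(b^-1 a^-2 b^5) * trace(a) - trace(b^-1 a^-2 b^5 a)  (eliminate a^-1) = x^2*y^5*z - x*y^6 - x*y^4*z^2 - 4*x^2*y^3*z + 5*x*y^4 + 3*x*y^2*z^2 + 3*x^2*y*z + y^3*z - 6*x*y^2 - x*z^2 - 2*y*z + x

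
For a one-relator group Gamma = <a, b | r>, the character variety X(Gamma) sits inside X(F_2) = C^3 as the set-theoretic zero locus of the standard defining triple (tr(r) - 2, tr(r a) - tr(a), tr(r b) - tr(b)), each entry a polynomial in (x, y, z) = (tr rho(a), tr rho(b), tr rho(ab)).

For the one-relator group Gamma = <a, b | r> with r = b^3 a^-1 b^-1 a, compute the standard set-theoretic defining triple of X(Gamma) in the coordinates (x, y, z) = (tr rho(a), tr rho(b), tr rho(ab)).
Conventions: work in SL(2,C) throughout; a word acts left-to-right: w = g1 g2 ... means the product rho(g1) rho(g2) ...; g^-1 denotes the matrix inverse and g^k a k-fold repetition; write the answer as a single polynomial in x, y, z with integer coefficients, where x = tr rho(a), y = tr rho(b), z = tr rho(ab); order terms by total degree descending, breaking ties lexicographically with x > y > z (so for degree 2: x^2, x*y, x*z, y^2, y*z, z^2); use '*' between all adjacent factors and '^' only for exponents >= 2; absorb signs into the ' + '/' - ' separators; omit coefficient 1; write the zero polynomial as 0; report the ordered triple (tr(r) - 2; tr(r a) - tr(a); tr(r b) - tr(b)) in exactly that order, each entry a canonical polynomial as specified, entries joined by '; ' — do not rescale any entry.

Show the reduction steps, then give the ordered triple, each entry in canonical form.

reduce: tr(a b^2) = tr(b) * tr(a b) - tr(a)   [square of b] = y*z - x
tr(b^3 a) = tr(b) * tr(b a b) - tr(b a)   [square of b] = y^2*z - x*y - z
tr(b^2) = tr(b) * tr(b) - tr(1)   [square of b] = y^2 - 2
tr(b^3) = tr(b) * tr(b^2) - tr(b)   [square of b] = y^3 - 3*y
so tr(a b^3 a) = tr(a) * tr(b^3 a) - tr(b^3)   [square of a] = x*y^2*z - x^2*y - y^3 - x*z + 3*y
tr(a b a b) = tr(a b) * tr(a b) - tr(1)   [split at a repeated a] = z^2 - 2
tr(a b a) = tr(a) * tr(b a) - tr(b)   [square of a] = x*z - y
so tr(a b a b^2) = tr(b) * tr(a b a b) - tr(a b a)   [square of b] = y*z^2 - x*z - y
so tr(a b^3 a b) = tr(b) * tr(a b a b^2) - tr(a b a b)   [square of b] = y^2*z^2 - x*y*z - y^2 - z^2 + 2
tr(b^-1 a b^3 a) = tr(a b^3 a) * tr(b) - tr(a b^3 a b)   [inverse elimination on b] = x*y^3*z - x^2*y^2 - y^4 - y^2*z^2 + 4*y^2 + z^2 - 2
so tr(b^3 a^-1 b^-1 a) = tr(b^-1 a b^3) * tr(a) - tr(b^-1 a b^3 a)   [inverse elimination on a] = -x*y^3*z + x^2*y^2 + y^4 + y^2*z^2 + x*y*z - x^2 - 4*y^2 - z^2 + 2
tr(a^2) = tr(a) * tr(a) - tr(1) = x^2 - 2
tr(a^2 b^2) = tr(b) * tr(a^2 b) - tr(a^2) = x*y*z - x^2 - y^2 + 2
tr(b a^3 b) = tr(a) * tr(b^2 a^2) - tr(b^2 a) = x^2*y*z - x^3 - x*y^2 - y*z + 3*x
so tr(b a^3) = tr(a) * tr(b a^2) - tr(b a) = x^2*z - x*y - z
tr(a^2 b^3 a) = tr(b) * tr(b a^3 b) - tr(b a^3) = x^2*y^2*z - x^3*y - x*y^3 - x^2*z - y^2*z + 4*x*y + z
tr(b a b a^2 b) = tr(a) * tr(b^2 a b a) - tr(b^2 a b) = x*y*z^2 - x^2*z - y^2*z + z
so tr(b a b a^2) = tr(a) * tr(b a b a) - tr(b a b) = x*z^2 - y*z - x
tr(a^2 b^3 a b) = tr(b) * tr(b a b a^2 b) - tr(b a b a^2) = x*y^2*z^2 - x^2*y*z - y^3*z - x*z^2 + 2*y*z + x
tr(b^-1 a^2 b^3 a) = tr(a^2 b^3 a) * tr(b) - tr(a^2 b^3 a b) = x^2*y^3*z - x^3*y^2 - x*y^4 - x*y^2*z^2 + 4*x*y^2 + x*z^2 - y*z - x
tr(b^3 a^-1 b^-1 a^2) = tr(b^-1 a^2 b^3) * tr(a) - tr(b^-1 a^2 b^3 a) = -x^2*y^3*z + x^3*y^2 + x*y^4 + x*y^2*z^2 + x^2*y*z - x^3 - 5*x*y^2 - x*z^2 + y*z + 3*x
so tr(b^4) = tr(b) * tr(b^3) - tr(b^2)  (reduce the b square) = y^4 - 4*y^2 + 2
reduce: tr(b^3 a b) = tr(b) * tr(b^2 a b) - tr(b^2 a)  (reduce the b square) = y^3*z - x*y^2 - 2*y*z + x
tr(b a b^4) = tr(b) * tr(b^3 a b) - tr(b^3 a)  (reduce the b square) = y^4*z - x*y^3 - 3*y^2*z + 2*x*y + z
so tr(b a b^4 a) = tr(b) * tr(a b a b^3) - tr(a b a b^2)  (reduce the b square) = y^3*z^2 - x*y^2*z - y^3 - 2*y*z^2 + x*z + 3*y
so tr(a b^4 a^-1 b) = tr(b a b^4) * tr(a) - tr(b a b^4 a)  (eliminate a^-1) = x*y^4*z - x^2*y^3 - y^3*z^2 - 2*x*y^2*z + 2*x^2*y + y^3 + 2*y*z^2 - 3*y
tr(b^3 a^-1 b^-1 a b) = tr(a b^4 a^-1) * tr(b) - tr(a b^4 a^-1 b)  (eliminate b^-1) = -x*y^4*z + x^2*y^3 + y^5 + y^3*z^2 + 2*x*y^2*z - 2*x^2*y - 5*y^3 - 2*y*z^2 + 5*y
assemble the triple (tr(r) - 2; tr(r a) - x; tr(r b) - y)

-x*y^3*z + x^2*y^2 + y^4 + y^2*z^2 + x*y*z - x^2 - 4*y^2 - z^2; -x^2*y^3*z + x^3*y^2 + x*y^4 + x*y^2*z^2 + x^2*y*z - x^3 - 5*x*y^2 - x*z^2 + y*z + 2*x; -x*y^4*z + x^2*y^3 + y^5 + y^3*z^2 + 2*x*y^2*z - 2*x^2*y - 5*y^3 - 2*y*z^2 + 4*y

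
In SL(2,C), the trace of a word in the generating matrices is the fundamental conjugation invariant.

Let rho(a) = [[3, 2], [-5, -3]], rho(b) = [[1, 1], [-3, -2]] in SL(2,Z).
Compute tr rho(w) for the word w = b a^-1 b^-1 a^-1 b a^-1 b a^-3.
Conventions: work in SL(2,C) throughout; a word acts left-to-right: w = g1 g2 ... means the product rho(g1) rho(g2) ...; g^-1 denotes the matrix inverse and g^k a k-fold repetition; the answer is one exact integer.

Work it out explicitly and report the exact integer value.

rho(b) = [[1, 1], [-3, -2]]
... * rho(a^-1) = [[-3, -2], [5, 3]]  ->  [[2, 1], [-1, 0]]
... * rho(b^-1) = [[-2, -1], [3, 1]]  ->  [[-1, -1], [2, 1]]
... * rho(a^-1) = [[-3, -2], [5, 3]]  ->  [[-2, -1], [-1, -1]]
... * rho(b) = [[1, 1], [-3, -2]]  ->  [[1, 0], [2, 1]]
... * rho(a^-1) = [[-3, -2], [5, 3]]  ->  [[-3, -2], [-1, -1]]
... * rho(b) = [[1, 1], [-3, -2]]  ->  [[3, 1], [2, 1]]
... * rho(a^-1) = [[-3, -2], [5, 3]]  ->  [[-4, -3], [-1, -1]]
... * rho(a^-1) = [[-3, -2], [5, 3]]  ->  [[-3, -1], [-2, -1]]
... * rho(a^-1) = [[-3, -2], [5, 3]]  ->  [[4, 3], [1, 1]]
tr = 4 + 1 = 5

5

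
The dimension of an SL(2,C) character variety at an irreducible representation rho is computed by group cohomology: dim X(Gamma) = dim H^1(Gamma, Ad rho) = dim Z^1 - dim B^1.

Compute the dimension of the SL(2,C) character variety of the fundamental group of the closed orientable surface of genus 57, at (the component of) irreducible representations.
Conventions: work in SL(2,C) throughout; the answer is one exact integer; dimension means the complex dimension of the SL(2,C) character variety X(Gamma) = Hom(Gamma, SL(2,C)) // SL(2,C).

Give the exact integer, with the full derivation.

pi_1 of the closed genus-57 surface has 114 generators bound by the single product-of-commutators relator.
Before the relator condition, cocycle space has dim 3*114 = 342.
H^2 = coker(d_2) is dual to H^0 = 0 at irreducible rho (Poincare duality), so d_2 is onto: dim Z^1 = 339.
Coboundaries contribute dim B^1 = 3 (injective at irreducible rho).
Hence dim X = 339 - 3 = 336.

336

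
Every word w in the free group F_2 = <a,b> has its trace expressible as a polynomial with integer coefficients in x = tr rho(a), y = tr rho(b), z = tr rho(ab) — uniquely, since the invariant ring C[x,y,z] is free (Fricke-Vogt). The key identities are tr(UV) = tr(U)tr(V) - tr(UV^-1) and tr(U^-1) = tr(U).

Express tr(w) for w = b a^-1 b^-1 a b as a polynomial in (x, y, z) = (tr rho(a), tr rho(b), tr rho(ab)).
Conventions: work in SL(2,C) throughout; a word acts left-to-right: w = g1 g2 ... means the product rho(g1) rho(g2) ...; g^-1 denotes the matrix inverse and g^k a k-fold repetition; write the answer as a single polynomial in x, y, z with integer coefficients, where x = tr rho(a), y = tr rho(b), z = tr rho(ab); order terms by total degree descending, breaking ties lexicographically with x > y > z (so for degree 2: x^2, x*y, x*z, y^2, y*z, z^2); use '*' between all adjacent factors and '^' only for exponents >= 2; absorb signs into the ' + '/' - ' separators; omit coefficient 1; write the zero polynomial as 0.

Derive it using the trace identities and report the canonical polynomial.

-x*y^2*z + x^2*y + y^3 + y*z^2 - 3*y

tr(b^2 a) = tr(b) tr(a b) - tr(a)   [square of b] = y*z - x
tr(b^2) = tr(b) tr(b) - tr(1)   [square of b] = y^2 - 2
tr(a b^2 a) = tr(a) tr(b^2 a) - tr(b^2)   [square of a] = x*y*z - x^2 - y^2 + 2
tr(a b a b) = tr(a b) tr(a b) - tr(1)   [split at a repeated a] = z^2 - 2
tr(a b a) = tr(a) tr(b a) - tr(b)   [square of a] = x*z - y
tr(a b^2 a b) = tr(b) tr(a b a b) - tr(a b a)   [square of b] = y*z^2 - x*z - y
tr(b^-1 a b^2 a) = tr(a b^2 a) tr(b) - tr(a b^2 a b)   [inverse elimination on b] = x*y^2*z - x^2*y - y^3 - y*z^2 + x*z + 3*y
tr(b a^-1 b^-1 a b) = tr(b^-1 a b^2) tr(a) - tr(b^-1 a b^2 a)   [inverse elimination on a] = -x*y^2*z + x^2*y + y^3 + y*z^2 - 3*y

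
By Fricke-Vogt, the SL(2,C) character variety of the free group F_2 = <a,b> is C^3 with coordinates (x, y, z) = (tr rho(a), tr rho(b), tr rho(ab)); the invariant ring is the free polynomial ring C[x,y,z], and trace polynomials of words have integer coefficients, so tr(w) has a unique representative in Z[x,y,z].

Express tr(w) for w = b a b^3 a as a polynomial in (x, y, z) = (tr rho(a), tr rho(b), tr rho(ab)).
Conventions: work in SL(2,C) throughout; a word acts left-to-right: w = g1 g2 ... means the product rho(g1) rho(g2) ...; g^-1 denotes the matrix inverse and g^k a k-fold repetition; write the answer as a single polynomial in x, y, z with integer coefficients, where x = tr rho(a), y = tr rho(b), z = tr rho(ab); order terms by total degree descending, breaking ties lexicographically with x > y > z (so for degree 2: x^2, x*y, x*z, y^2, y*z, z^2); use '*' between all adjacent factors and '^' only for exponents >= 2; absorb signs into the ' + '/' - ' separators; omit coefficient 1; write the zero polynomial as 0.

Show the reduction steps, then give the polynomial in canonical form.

so trace(a b a b) = trace(b a)*trace(b a) - trace(1) = z^2 - 2
trace(a b a) = trace(a)*trace(b a) - trace(b) = x*z - y
trace(a b a b^2) = trace(b)*trace(a b a b) - trace(a b a) = y*z^2 - x*z - y
reduce: trace(b a b^3 a) = trace(b)*trace(a b a b^2) - trace(a b a b) = y^2*z^2 - x*y*z - y^2 - z^2 + 2

y^2*z^2 - x*y*z - y^2 - z^2 + 2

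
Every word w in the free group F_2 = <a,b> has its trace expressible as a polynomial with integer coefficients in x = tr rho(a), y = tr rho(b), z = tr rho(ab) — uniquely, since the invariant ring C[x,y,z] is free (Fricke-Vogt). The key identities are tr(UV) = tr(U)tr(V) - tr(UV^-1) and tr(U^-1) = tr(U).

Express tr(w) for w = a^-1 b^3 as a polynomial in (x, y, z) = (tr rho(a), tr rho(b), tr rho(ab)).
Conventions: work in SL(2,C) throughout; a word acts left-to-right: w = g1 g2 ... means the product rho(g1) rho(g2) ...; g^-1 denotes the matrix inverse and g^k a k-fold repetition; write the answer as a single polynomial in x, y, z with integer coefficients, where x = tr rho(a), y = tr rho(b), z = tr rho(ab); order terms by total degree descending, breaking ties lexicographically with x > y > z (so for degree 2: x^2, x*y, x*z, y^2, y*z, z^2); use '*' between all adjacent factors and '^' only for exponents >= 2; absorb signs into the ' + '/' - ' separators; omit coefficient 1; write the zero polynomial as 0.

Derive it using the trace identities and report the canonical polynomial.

x*y^3 - y^2*z - 2*x*y + z

tr(b^2) = tr(b) tr(b) - tr(1)   [square of b] = y^2 - 2
apply: tr(b^3) = tr(b) tr(b^2) - tr(b)   [square of b] = y^3 - 3*y
apply: tr(b a b) = tr(b) tr(a b) - tr(a)   [square of b] = y*z - x
tr(b^3 a) = tr(b) tr(b a b) - tr(b a)   [square of b] = y^2*z - x*y - z
apply: tr(a^-1 b^3) = tr(b^3) tr(a) - tr(b^3 a)   [inverse elimination on a] = x*y^3 - y^2*z - 2*x*y + z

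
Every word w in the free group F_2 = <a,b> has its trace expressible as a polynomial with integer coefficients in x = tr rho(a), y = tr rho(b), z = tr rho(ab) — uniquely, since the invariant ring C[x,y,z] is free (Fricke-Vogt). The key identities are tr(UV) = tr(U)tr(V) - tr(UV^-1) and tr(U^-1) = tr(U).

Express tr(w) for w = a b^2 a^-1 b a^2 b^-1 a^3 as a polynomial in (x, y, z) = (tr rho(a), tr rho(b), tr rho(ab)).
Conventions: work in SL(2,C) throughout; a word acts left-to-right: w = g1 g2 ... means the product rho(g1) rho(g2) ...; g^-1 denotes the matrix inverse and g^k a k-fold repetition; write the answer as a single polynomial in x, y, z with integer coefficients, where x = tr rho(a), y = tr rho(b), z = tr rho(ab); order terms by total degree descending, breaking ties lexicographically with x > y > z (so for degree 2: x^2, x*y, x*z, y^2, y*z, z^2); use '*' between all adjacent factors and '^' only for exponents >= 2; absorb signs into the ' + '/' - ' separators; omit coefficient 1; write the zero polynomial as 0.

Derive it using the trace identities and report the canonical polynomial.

tr(a b a) = tr(a) * tr(b a) - tr(b) = x*z - y
tr(a^3 b) = tr(a) * tr(a b a) - tr(a b) = x^2*z - x*y - z
tr(a^2) = tr(a) * tr(a) - tr(1) = x^2 - 2
tr(a^3) = tr(a) * tr(a^2) - tr(a) = x^3 - 3*x
tr(a^2 b^2 a) = tr(b) * tr(a^3 b) - tr(a^3) = x^2*y*z - x^3 - x*y^2 - y*z + 3*x
tr(b^2 a) = tr(b) * tr(a b) - tr(a) = y*z - x
tr(b^2) = tr(b) * tr(b) - tr(1) = y^2 - 2
tr(a^2 b^2) = tr(a) * tr(b^2 a) - tr(b^2) = x*y*z - x^2 - y^2 + 2
tr(a^4 b^2) = tr(a) * tr(a^2 b^2 a) - tr(a^2 b^2) = x^3*y*z - x^4 - x^2*y^2 - 2*x*y*z + 4*x^2 + y^2 - 2
tr(a^4 b) = tr(a) * tr(b a^3) - tr(b a^2) = x^3*z - x^2*y - 2*x*z + y
tr(a b^3 a^3) = tr(b) * tr(a^4 b^2) - tr(a^4 b) = x^3*y^2*z - x^4*y - x^2*y^3 - x^3*z - 2*x*y^2*z + 5*x^2*y + y^3 + 2*x*z - 3*y
tr(a b^3 a^2) = tr(b) * tr(a^3 b^2) - tr(a^3 b) = x^2*y^2*z - x^3*y - x*y^3 - x^2*z - y^2*z + 4*x*y + z
tr(a^3 b^3 a^2) = tr(a) * tr(a b^3 a^3) - tr(a b^3 a^2) = x^4*y^2*z - x^5*y - x^3*y^3 - x^4*z - 3*x^2*y^2*z + 6*x^3*y + 2*x*y^3 + 3*x^2*z + y^2*z - 7*x*y - z
tr(a^4 b^3 a^2) = tr(a) * tr(a^3 b^3 a^2) - tr(a^3 b^3 a) = x^5*y^2*z - x^6*y - x^4*y^3 - x^5*z - 4*x^3*y^2*z + 7*x^4*y + 3*x^2*y^3 + 4*x^3*z + 3*x*y^2*z - 12*x^2*y - y^3 - 3*x*z + 3*y
tr(b a b a) = tr(b a) * tr(b a) - tr(1)   [split at repeated b] = z^2 - 2
tr(a b a b a) = tr(a) * tr(b a b a) - tr(b a b) = x*z^2 - y*z - x
tr(a b a^3 b) = tr(a) * tr(a b a b a) - tr(a b a b) = x^2*z^2 - x*y*z - x^2 - z^2 + 2
tr(b a^3 b^2 a) = tr(b) * tr(a b a^3 b) - tr(a b a^3) = x^2*y*z^2 - x^3*z - x*y^2*z - y*z^2 + 2*x*z + y
tr(a b^2 a^2 b a^2) = tr(a) * tr(b a^3 b^2 a) - tr(b a^3 b^2) = x^3*y*z^2 - x^4*z - 2*x^2*y^2*z + x^3*y + x*y^3 - x*y*z^2 + 3*x^2*z + y^2*z - 3*x*y - z
tr(b^2 a b a) = tr(b) * tr(a b a b) - tr(a b a) = y*z^2 - x*z - y
tr(b^2 a b) = tr(b) * tr(a b^2) - tr(a b) = y^2*z - x*y - z
tr(b a^2 b^2 a) = tr(a) * tr(b^2 a b a) - tr(b^2 a b) = x*y*z^2 - x^2*z - y^2*z + z
tr(b^3) = tr(b) * tr(b^2) - tr(b) = y^3 - 3*y
tr(b a^2 b^2) = tr(a) * tr(b^3 a) - tr(b^3) = x*y^2*z - x^2*y - y^3 - x*z + 3*y
tr(a b^2 a^2 b a) = tr(a) * tr(b a^2 b^2 a) - tr(b a^2 b^2) = x^2*y*z^2 - x^3*z - 2*x*y^2*z + x^2*y + y^3 + 2*x*z - 3*y
tr(b a^2 b a^4 b) = tr(a) * tr(a b^2 a^2 b a^2) - tr(a b^2 a^2 b a) = x^4*y*z^2 - x^5*z - 2*x^3*y^2*z + x^4*y + x^2*y^3 - 2*x^2*y*z^2 + 4*x^3*z + 3*x*y^2*z - 4*x^2*y - y^3 - 3*x*z + 3*y
tr(a b a^2 b a) = tr(a) * tr(b a^2 b a) - tr(b a^2 b) = x^2*z^2 - 2*x*y*z + y^2 - 2
tr(a b a^2 b a^2) = tr(a) * tr(a b a^2 b a) - tr(a b a^2 b) = x^3*z^2 - 2*x^2*y*z + x*y^2 - x*z^2 + y*z - x
tr(b a^2 b a^4) = tr(a) * tr(a b a^2 b a^2) - tr(a b a^2 b a) = x^4*z^2 - 2*x^3*y*z + x^2*y^2 - 2*x^2*z^2 + 3*x*y*z - x^2 - y^2 + 2
tr(a^4 b^3 a^2 b) = tr(b) * tr(b a^2 b a^4 b) - tr(b a^2 b a^4) = x^4*y^2*z^2 - x^5*y*z - 2*x^3*y^3*z + x^4*y^2 - x^4*z^2 + x^2*y^4 - 2*x^2*y^2*z^2 + 6*x^3*y*z + 3*x*y^3*z - 5*x^2*y^2 + 2*x^2*z^2 - y^4 - 6*x*y*z + x^2 + 4*y^2 - 2
tr(b a^2 b^-1 a^4 b^2) = tr(a^4 b^3 a^2) * tr(b) - tr(a^4 b^3 a^2 b) = x^5*y^3*z - x^6*y^2 - x^4*y^4 - x^4*y^2*z^2 - 2*x^3*y^3*z + 6*x^4*y^2 + x^4*z^2 + 2*x^2*y^4 + 2*x^2*y^2*z^2 - 2*x^3*y*z - 7*x^2*y^2 - 2*x^2*z^2 + 3*x*y*z - x^2 - y^2 + 2
tr(a^3 b^2 a b a) = tr(a) * tr(a b^2 a b a^2) - tr(a b^2 a b a) = x^3*y*z^2 - x^4*z - x^2*y^2*z - 2*x*y*z^2 + 3*x^2*z + y^2*z + x*y - z
tr(a^2 b^2 a b a^3) = tr(a) * tr(a^3 b^2 a b a) - tr(a^3 b^2 a b) = x^4*y*z^2 - x^5*z - x^3*y^2*z - 3*x^2*y*z^2 + 4*x^3*z + 2*x*y^2*z + x^2*y + y*z^2 - 3*x*z - y
tr(a^4 b^2 a b a^2) = tr(a) * tr(a^2 b^2 a b a^3) - tr(a^2 b^2 a b a^2) = x^5*y*z^2 - x^6*z - x^4*y^2*z - 4*x^3*y*z^2 + 5*x^4*z + 3*x^2*y^2*z + x^3*y + 3*x*y*z^2 - 6*x^2*z - y^2*z - 2*x*y + z
tr(b a b a b a) = tr(a b) * tr(a b a b) - tr(a^-1 b^-1)   [split at repeated a] = z^3 - 3*z
tr(b a^2 b a b a) = tr(a) * tr(b a b a b a) - tr(b a b a b) = x*z^3 - y*z^2 - 2*x*z + y
tr(b a^2 b a b) = tr(b) * tr(a^2 b a b) - tr(a^2 b a) = x*y*z^2 - x^2*z - y^2*z + z
tr(a b a b a^2 b a) = tr(a) * tr(b a^2 b a b a) - tr(b a^2 b a b) = x^2*z^3 - 2*x*y*z^2 - x^2*z + y^2*z + x*y - z
tr(a b a^2 b a^3 b) = tr(a) * tr(a b a b a^2 b a) - tr(a b a b a^2 b) = x^3*z^3 - 2*x^2*y*z^2 - x^3*z + x*y^2*z - x*z^3 + x^2*y + y*z^2 + x*z - y
tr(a b^2 a b a^2 b a^2) = tr(b) * tr(a b a^2 b a^3 b) - tr(a b a^2 b a^3) = x^3*y*z^3 - x^4*z^2 - 2*x^2*y^2*z^2 + x^3*y*z + x*y^3*z - x*y*z^3 + 2*x^2*z^2 + y^2*z^2 - 2*x*y*z + x^2 - 2
tr(b^2 a b a^2 b a) = tr(b) * tr(a b a^2 b a b) - tr(a b a^2 b a) = x*y*z^3 - x^2*z^2 - y^2*z^2 + 2
tr(b^3 a b a) = tr(b) * tr(a b a b^2) - tr(a b a b) = y^2*z^2 - x*y*z - y^2 - z^2 + 2
tr(b^3 a b) = tr(b) * tr(a b^3) - tr(a b^2) = y^3*z - x*y^2 - 2*y*z + x
tr(b^2 a b a^2 b) = tr(a) * tr(b^3 a b a) - tr(b^3 a b) = x*y^2*z^2 - x^2*y*z - y^3*z - x*z^2 + 2*y*z + x
tr(a b^2 a b a^2 b a) = tr(a) * tr(b^2 a b a^2 b a) - tr(b^2 a b a^2 b) = x^2*y*z^3 - x^3*z^2 - 2*x*y^2*z^2 + x^2*y*z + y^3*z + x*z^2 - 2*y*z + x
tr(a^4 b^2 a b a^2 b) = tr(a) * tr(a b^2 a b a^2 b a^2) - tr(a b^2 a b a^2 b a) = x^4*y*z^3 - x^5*z^2 - 2*x^3*y^2*z^2 + x^4*y*z + x^2*y^3*z - 2*x^2*y*z^3 + 3*x^3*z^2 + 3*x*y^2*z^2 - 3*x^2*y*z - y^3*z + x^3 - x*z^2 + 2*y*z - 3*x
tr(b a^2 b^-1 a^4 b^2 a) = tr(a^4 b^2 a b a^2) * tr(b) - tr(a^4 b^2 a b a^2 b) = x^5*y^2*z^2 - x^6*y*z - x^4*y^3*z - x^4*y*z^3 + x^5*z^2 - 2*x^3*y^2*z^2 + 4*x^4*y*z + 2*x^2*y^3*z + 2*x^2*y*z^3 + x^3*y^2 - 3*x^3*z^2 - 3*x^2*y*z - x^3 - 2*x*y^2 + x*z^2 - y*z + 3*x
tr(a b^2 a^-1 b a^2 b^-1 a^3) = tr(b a^2 b^-1 a^4 b^2) * tr(a) - tr(b a^2 b^-1 a^4 b^2 a) = x^6*y^3*z - x^7*y^2 - x^5*y^4 - 2*x^5*y^2*z^2 + x^6*y*z - x^4*y^3*z + x^4*y*z^3 + 6*x^5*y^2 + 2*x^3*y^4 + 4*x^3*y^2*z^2 - 6*x^4*y*z - 2*x^2*y^3*z - 2*x^2*y*z^3 - 8*x^3*y^2 + x^3*z^2 + 6*x^2*y*z + x*y^2 - x*z^2 + y*z - x

x^6*y^3*z - x^7*y^2 - x^5*y^4 - 2*x^5*y^2*z^2 + x^6*y*z - x^4*y^3*z + x^4*y*z^3 + 6*x^5*y^2 + 2*x^3*y^4 + 4*x^3*y^2*z^2 - 6*x^4*y*z - 2*x^2*y^3*z - 2*x^2*y*z^3 - 8*x^3*y^2 + x^3*z^2 + 6*x^2*y*z + x*y^2 - x*z^2 + y*z - x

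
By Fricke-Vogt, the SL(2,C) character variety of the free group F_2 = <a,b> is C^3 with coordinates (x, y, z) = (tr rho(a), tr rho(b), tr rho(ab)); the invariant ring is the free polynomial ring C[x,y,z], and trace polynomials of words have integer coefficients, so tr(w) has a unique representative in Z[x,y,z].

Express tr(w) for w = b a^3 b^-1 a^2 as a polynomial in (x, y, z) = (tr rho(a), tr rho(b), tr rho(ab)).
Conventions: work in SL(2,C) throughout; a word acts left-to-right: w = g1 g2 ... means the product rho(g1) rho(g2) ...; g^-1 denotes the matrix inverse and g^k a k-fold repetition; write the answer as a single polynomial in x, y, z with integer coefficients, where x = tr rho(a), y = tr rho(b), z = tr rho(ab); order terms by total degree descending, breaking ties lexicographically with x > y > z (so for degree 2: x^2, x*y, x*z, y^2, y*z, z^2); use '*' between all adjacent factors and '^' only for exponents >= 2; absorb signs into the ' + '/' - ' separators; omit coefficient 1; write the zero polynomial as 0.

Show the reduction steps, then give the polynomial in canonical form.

trace(a b a) = trace(a)*trace(b a) - trace(b) = x*z - y
trace(a b a^2) = trace(a)*trace(a b a) - trace(a b) = x^2*z - x*y - z
trace(a^2 b a^2) = trace(a)*trace(a b a^2) - trace(a b a) = x^3*z - x^2*y - 2*x*z + y
apply: trace(a^2 b a^3) = trace(a)*trace(a^2 b a^2) - trace(a^2 b a) = x^4*z - x^3*y - 3*x^2*z + 2*x*y + z
use: trace(b a b a) = trace(b a)*trace(b a) - trace(1)   [split at repeated b] = z^2 - 2
trace(b a b) = trace(b)*trace(a b) - trace(a) = y*z - x
trace(a b a b a) = trace(a)*trace(b a b a) - trace(b a b) = x*z^2 - y*z - x
trace(b a^3 b a) = trace(a)*trace(a b a b a) - trace(a b a b) = x^2*z^2 - x*y*z - x^2 - z^2 + 2
trace(b^2) = trace(b)*trace(b) - trace(1) = y^2 - 2
trace(b^2 a^2) = trace(a)*trace(b^2 a) - trace(b^2) = x*y*z - x^2 - y^2 + 2
trace(b a^3 b) = trace(a)*trace(b^2 a^2) - trace(b^2 a) = x^2*y*z - x^3 - x*y^2 - y*z + 3*x
trace(a^2 b a^3 b) = trace(a)*trace(b a^3 b a) - trace(b a^3 b) = x^3*z^2 - 2*x^2*y*z + x*y^2 - x*z^2 + y*z - x
trace(b a^3 b^-1 a^2) = trace(a^2 b a^3)*trace(b) - trace(a^2 b a^3 b) = x^4*y*z - x^3*y^2 - x^3*z^2 - x^2*y*z + x*y^2 + x*z^2 + x

x^4*y*z - x^3*y^2 - x^3*z^2 - x^2*y*z + x*y^2 + x*z^2 + x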